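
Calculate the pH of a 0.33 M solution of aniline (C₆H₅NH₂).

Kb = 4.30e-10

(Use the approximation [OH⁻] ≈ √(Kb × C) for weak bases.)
pH = 9.08

[OH⁻] = √(Kb × C) = √(4.30e-10 × 0.33) = 1.1912e-05. pOH = 4.92, pH = 14 - pOH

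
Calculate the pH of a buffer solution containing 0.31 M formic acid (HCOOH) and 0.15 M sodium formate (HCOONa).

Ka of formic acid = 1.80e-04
pH = 3.43

pKa = -log(1.80e-04) = 3.74. pH = pKa + log([A⁻]/[HA]) = 3.74 + log(0.15/0.31)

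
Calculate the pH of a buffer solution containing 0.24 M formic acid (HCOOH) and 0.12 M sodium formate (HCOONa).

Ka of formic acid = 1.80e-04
pH = 3.44

pKa = -log(1.80e-04) = 3.74. pH = pKa + log([A⁻]/[HA]) = 3.74 + log(0.12/0.24)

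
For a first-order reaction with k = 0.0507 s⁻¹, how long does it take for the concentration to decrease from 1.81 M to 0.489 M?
25.81 s

From ln[A] = ln[A]₀ - k·t: t = ln([A]₀/[A])/k = ln(1.81/0.489)/0.0507 = ln(3.7014)/0.0507 = 1.3087/0.0507 = 25.81 s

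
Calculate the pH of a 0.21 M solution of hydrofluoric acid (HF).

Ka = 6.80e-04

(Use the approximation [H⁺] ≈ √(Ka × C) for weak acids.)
pH = 1.92

[H⁺] = √(Ka × C) = √(6.80e-04 × 0.21) = 1.1950e-02. pH = -log(1.1950e-02)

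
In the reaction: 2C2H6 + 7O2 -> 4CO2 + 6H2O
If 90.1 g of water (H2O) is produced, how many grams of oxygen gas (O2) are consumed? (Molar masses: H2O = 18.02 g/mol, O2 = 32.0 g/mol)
Moles of H2O = 90.1 g ÷ 18.02 g/mol = 5 mol
Mole ratio: 7 mol O2 / 6 mol H2O
Moles of O2 = 5 × (7/6) = 5.83333 mol
Mass of O2 = 5.83333 mol × 32.0 g/mol = 186.7 g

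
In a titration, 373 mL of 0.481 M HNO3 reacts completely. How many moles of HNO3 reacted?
Moles = Molarity × Volume (L)
Moles = 0.481 M × 0.373 L = 0.1794 mol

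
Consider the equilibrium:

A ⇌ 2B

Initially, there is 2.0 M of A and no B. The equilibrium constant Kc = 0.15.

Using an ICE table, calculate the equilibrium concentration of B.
[B] = 0.512 M

ICE: [A] = 2.0 − x, [B] = 2x.
Kc = (2x)²/(2.0 − x) = 0.15 ⇒ 4x² + 0.15x − 0.3 = 0.
x = (−0.15 + √(0.15² + 4·4·0.3))/(2·4) = (−0.15 + √4.8225)/8 = 0.25575.
[B] = 2x = 0.512 M.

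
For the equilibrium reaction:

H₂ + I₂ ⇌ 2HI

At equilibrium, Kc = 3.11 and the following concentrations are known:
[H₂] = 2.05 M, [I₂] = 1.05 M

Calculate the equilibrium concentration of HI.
[HI] = 2.5873 M

Kc = ([HI]^2) / ([H₂] × [I₂]) = 3.11
[HI]^2 = Kc · (reactant terms)/(other product terms) = 3.11 · 2.1525 / 1 = 6.6943
[HI] = (6.6943)^(1/2) = 2.5873 M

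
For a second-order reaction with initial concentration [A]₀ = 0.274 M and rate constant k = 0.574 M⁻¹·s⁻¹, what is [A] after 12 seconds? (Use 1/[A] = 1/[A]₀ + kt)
0.0949 M

1/[A] = 1/[A]₀ + k·t = 1/0.274 + (0.574)·(12) = 3.6496 + 6.8880 = 10.5376
[A] = 1/10.5376 = 0.0949 M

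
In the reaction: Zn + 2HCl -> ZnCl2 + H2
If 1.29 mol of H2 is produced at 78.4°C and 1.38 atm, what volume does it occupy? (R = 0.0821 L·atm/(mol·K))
T = 78.4°C + 273.15 = 351.55 K
V = nRT/P = (1.29 × 0.0821 × 351.55) / 1.38
V = 26.98 L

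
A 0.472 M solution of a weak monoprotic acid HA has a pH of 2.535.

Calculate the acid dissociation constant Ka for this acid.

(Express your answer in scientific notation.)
K_a = 1.81e-05

[H⁺] = 10^(−pH) = 10^(−2.535) = 2.917e-03 M. For HA ⇌ H⁺ + A⁻, Ka = x²/(C − x) = (2.917e-03)²/(0.472 − 2.917e-03) = 1.81e-05.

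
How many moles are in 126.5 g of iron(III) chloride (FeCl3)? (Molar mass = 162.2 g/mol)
Moles = 126.5 g ÷ 162.2 g/mol = 0.7799 mol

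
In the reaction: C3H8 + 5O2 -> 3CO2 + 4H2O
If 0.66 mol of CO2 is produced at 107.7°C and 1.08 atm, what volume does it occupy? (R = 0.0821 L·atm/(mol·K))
T = 107.7°C + 273.15 = 380.85 K
V = nRT/P = (0.66 × 0.0821 × 380.85) / 1.08
V = 19.11 L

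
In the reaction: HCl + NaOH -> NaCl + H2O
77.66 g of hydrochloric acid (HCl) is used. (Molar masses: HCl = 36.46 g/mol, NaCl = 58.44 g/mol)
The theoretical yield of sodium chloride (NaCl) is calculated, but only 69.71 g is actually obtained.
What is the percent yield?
Moles of HCl = 77.66 g ÷ 36.46 g/mol = 2.13001 mol
Mole ratio: 1 mol NaCl / 1 mol HCl
Moles of NaCl = 2.13001 × (1/1) = 2.13001 mol
Theoretical yield = 2.13001 mol × 58.44 g/mol = 124.48 g
Actual yield = 69.71 g
Percent yield = (69.71 / 124.48) × 100% = 56.0%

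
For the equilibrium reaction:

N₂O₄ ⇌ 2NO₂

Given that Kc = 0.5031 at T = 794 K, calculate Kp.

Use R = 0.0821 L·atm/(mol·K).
K_p = 32.7958

Δn = (moles gaseous products) − (moles gaseous reactants) = 1
T = 794 K; RT = 0.0821 × 794 = 65.1874
Kp = Kc·(RT)^Δn = 0.5031 × (65.1874)^1 = 0.5031 × 65.1874 = 32.7958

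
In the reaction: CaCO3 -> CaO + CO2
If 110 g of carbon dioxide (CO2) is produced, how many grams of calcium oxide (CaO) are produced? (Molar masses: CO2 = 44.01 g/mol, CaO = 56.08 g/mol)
Moles of CO2 = 110 g ÷ 44.01 g/mol = 2.49943 mol
Mole ratio: 1 mol CaO / 1 mol CO2
Moles of CaO = 2.49943 × (1/1) = 2.49943 mol
Mass of CaO = 2.49943 mol × 56.08 g/mol = 140.2 g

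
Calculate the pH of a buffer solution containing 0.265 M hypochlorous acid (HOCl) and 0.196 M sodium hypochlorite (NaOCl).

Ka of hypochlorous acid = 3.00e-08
pH = 7.39

pKa = -log(3.00e-08) = 7.52. pH = pKa + log([A⁻]/[HA]) = 7.52 + log(0.196/0.265)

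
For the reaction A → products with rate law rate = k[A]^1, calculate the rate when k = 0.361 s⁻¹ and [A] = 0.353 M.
0.1274 M/s

rate = k·[A]^1 = 0.361·(0.353)^1 = 0.361·0.353 = 0.1274 M/s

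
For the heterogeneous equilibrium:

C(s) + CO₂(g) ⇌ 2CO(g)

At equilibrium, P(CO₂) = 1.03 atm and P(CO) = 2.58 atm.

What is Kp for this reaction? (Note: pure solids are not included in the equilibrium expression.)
K_p = 6.463

Solid C is excluded.
Kp = P(CO)²/P(CO₂) = (2.58)²/1.03 = 6.656/1.03 = 6.463.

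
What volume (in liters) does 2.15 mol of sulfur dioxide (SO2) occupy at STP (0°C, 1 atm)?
At STP, 1 mol of gas occupies 22.4 L
Volume = 2.15 mol × 22.4 L/mol = 48.16 L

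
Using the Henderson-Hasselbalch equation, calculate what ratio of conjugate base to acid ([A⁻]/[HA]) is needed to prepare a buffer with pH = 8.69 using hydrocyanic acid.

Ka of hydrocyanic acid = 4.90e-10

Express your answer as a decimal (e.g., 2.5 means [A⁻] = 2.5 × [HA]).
[A⁻]/[HA] = 0.240

pKa = −log(4.90e-10) = 9.3098. pH = pKa + log([A⁻]/[HA]). 8.69 = 9.3098 + log(ratio). log(ratio) = 8.69 − 9.3098 = -0.6198. ratio = 10^(-0.6198) = 0.240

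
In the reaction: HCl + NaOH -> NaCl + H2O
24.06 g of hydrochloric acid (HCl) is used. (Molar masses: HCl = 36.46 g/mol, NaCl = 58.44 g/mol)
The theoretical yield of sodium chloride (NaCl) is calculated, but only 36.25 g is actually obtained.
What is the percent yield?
Moles of HCl = 24.06 g ÷ 36.46 g/mol = 0.659901 mol
Mole ratio: 1 mol NaCl / 1 mol HCl
Moles of NaCl = 0.659901 × (1/1) = 0.659901 mol
Theoretical yield = 0.659901 mol × 58.44 g/mol = 38.565 g
Actual yield = 36.25 g
Percent yield = (36.25 / 38.565) × 100% = 94.0%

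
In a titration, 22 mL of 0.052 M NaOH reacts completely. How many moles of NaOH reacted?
Moles = Molarity × Volume (L)
Moles = 0.052 M × 0.022 L = 0.001144 mol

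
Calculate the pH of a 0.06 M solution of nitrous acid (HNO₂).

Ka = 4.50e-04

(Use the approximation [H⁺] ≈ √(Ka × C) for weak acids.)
pH = 2.28

[H⁺] = √(Ka × C) = √(4.50e-04 × 0.06) = 5.1962e-03. pH = -log(5.1962e-03)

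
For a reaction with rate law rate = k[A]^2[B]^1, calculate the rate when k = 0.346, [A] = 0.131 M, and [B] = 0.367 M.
0.002179 M/s

rate = k·[A]^2·[B]^1 = 0.346·(0.131)^2·(0.367)^1 = 0.346·0.017161·0.367 = 0.002179 M/s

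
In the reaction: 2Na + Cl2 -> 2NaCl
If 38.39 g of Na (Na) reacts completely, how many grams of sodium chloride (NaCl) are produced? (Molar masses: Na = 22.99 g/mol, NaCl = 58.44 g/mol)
Moles of Na = 38.39 g ÷ 22.99 g/mol = 1.66986 mol
Mole ratio: 2 mol NaCl / 2 mol Na
Moles of NaCl = 1.66986 × (2/2) = 1.66986 mol
Mass of NaCl = 1.66986 mol × 58.44 g/mol = 97.59 g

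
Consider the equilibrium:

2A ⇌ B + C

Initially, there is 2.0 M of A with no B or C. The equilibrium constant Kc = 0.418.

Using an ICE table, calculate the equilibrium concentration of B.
[B] = 0.564 M

ICE: [A] = 2.0 − 2x, [B] = [C] = x.
Kc = x²/(2.0 − 2x)² = 0.418 ⇒ √Kc = x/(2.0 − 2x).
x = √0.418·2.0/(1 + 2√0.418) = 0.64653·2.0/2.2931 = 0.5639.
[B] = x = 0.564 M.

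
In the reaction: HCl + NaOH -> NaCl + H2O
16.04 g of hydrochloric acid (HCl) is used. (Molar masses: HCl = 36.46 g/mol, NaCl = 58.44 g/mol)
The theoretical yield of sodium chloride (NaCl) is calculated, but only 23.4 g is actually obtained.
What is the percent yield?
Moles of HCl = 16.04 g ÷ 36.46 g/mol = 0.439934 mol
Mole ratio: 1 mol NaCl / 1 mol HCl
Moles of NaCl = 0.439934 × (1/1) = 0.439934 mol
Theoretical yield = 0.439934 mol × 58.44 g/mol = 25.71 g
Actual yield = 23.4 g
Percent yield = (23.4 / 25.71) × 100% = 91.0%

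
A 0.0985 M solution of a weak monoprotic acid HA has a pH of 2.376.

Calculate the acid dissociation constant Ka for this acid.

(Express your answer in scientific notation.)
K_a = 1.88e-04

[H⁺] = 10^(−pH) = 10^(−2.376) = 4.207e-03 M. For HA ⇌ H⁺ + A⁻, Ka = x²/(C − x) = (4.207e-03)²/(0.0985 − 4.207e-03) = 1.88e-04.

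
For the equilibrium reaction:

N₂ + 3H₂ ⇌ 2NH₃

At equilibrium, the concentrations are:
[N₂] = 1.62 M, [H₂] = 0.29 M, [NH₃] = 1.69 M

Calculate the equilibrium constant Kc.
K_c = 72.2877

Kc = ([NH₃]^2) / ([N₂] × [H₂]^3)
   = ((1.69)^2) / ((1.62)·(0.29)^3)
   = 2.8561 / 0.03951 = 72.2877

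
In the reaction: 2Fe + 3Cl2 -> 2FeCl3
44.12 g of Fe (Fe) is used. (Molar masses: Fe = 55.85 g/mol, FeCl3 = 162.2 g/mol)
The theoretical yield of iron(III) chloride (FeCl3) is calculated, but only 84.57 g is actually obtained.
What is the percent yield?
Moles of Fe = 44.12 g ÷ 55.85 g/mol = 0.789973 mol
Mole ratio: 2 mol FeCl3 / 2 mol Fe
Moles of FeCl3 = 0.789973 × (2/2) = 0.789973 mol
Theoretical yield = 0.789973 mol × 162.2 g/mol = 128.13 g
Actual yield = 84.57 g
Percent yield = (84.57 / 128.13) × 100% = 66.0%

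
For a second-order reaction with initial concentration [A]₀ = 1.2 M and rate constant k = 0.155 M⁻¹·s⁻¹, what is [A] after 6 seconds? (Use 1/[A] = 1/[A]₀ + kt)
0.5671 M

1/[A] = 1/[A]₀ + k·t = 1/1.2 + (0.155)·(6) = 0.8333 + 0.9300 = 1.7633
[A] = 1/1.7633 = 0.5671 M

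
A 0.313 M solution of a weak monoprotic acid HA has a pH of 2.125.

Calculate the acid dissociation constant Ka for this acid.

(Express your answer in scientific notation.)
K_a = 1.84e-04

[H⁺] = 10^(−pH) = 10^(−2.125) = 7.499e-03 M. For HA ⇌ H⁺ + A⁻, Ka = x²/(C − x) = (7.499e-03)²/(0.313 − 7.499e-03) = 1.84e-04.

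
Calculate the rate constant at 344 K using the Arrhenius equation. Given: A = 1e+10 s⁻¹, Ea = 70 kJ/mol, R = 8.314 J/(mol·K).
2.35e-01 s⁻¹

k = A·exp(-Ea/(R·T)) = 1e+10·exp(-70000/(8.314·344)) = 1e+10·exp(-24.4754) = 1e+10·2.3468e-11 = 2.35e-01 s⁻¹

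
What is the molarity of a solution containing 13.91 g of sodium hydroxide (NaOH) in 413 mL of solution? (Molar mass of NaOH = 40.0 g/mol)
Moles of NaOH = 13.91 g ÷ 40.0 g/mol = 0.34775 mol
Volume = 413 mL = 0.413 L
Molarity = 0.34775 mol ÷ 0.413 L = 0.842 M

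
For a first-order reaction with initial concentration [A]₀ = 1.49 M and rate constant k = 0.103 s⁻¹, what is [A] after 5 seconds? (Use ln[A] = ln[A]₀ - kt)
0.8903 M

ln[A] = ln[A]₀ - k·t = ln(1.49) - (0.103)·(5) = 0.3988 - 0.5150 = -0.1162
[A] = e^(-0.1162) = 0.8903 M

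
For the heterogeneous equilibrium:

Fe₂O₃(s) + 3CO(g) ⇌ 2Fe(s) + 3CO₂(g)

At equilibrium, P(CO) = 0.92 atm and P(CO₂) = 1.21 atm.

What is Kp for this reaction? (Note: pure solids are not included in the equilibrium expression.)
K_p = 2.275

Solids (Fe₂O₃, Fe) are excluded.
Kp = P(CO₂)³/P(CO)³ = (1.21)³/(0.92)³ = 1.772/0.7787 = 2.275.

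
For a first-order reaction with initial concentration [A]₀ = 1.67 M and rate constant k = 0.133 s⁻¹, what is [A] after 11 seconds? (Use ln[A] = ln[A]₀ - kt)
0.3867 M

ln[A] = ln[A]₀ - k·t = ln(1.67) - (0.133)·(11) = 0.5128 - 1.4630 = -0.9502
[A] = e^(-0.9502) = 0.3867 M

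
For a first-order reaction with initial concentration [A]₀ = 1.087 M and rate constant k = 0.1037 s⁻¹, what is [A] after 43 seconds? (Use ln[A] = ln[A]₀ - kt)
0.0126 M

ln[A] = ln[A]₀ - k·t = ln(1.087) - (0.1037)·(43) = 0.0834 - 4.4591 = -4.3757
[A] = e^(-4.3757) = 0.0126 M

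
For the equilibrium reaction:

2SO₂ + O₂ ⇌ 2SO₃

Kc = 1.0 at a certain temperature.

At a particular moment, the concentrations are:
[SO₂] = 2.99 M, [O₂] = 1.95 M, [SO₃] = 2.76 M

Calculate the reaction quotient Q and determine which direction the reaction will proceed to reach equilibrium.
Q = 0.437, Q < K, reaction proceeds forward (toward products)

Q = ([SO₃]^2) / ([SO₂]^2 × [O₂])
  = ((2.76)^2) / ((2.99)^2·(1.95)) = 7.6176/17.433 = 0.437
Since Q = 0.437 < Kc = 1.0, the reaction proceeds forward (toward products) to reach equilibrium.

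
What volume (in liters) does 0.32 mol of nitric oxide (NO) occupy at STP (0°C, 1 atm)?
At STP, 1 mol of gas occupies 22.4 L
Volume = 0.32 mol × 22.4 L/mol = 7.17 L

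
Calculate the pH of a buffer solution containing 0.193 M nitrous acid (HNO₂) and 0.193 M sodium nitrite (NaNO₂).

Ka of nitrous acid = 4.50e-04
pH = 3.35

pKa = -log(4.50e-04) = 3.35. pH = pKa + log([A⁻]/[HA]) = 3.35 + log(0.193/0.193)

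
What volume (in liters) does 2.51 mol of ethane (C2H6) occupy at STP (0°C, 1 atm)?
At STP, 1 mol of gas occupies 22.4 L
Volume = 2.51 mol × 22.4 L/mol = 56.22 L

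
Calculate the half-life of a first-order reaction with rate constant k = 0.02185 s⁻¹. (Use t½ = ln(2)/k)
31.72 s

t½ = ln(2)/k = 0.6931/0.02185 = 31.72 s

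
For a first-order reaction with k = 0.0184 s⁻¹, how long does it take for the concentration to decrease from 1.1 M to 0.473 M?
45.87 s

From ln[A] = ln[A]₀ - k·t: t = ln([A]₀/[A])/k = ln(1.1/0.473)/0.0184 = ln(2.3256)/0.0184 = 0.8440/0.0184 = 45.87 s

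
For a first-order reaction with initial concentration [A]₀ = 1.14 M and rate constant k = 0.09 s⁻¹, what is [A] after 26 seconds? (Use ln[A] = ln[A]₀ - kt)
0.1098 M

ln[A] = ln[A]₀ - k·t = ln(1.14) - (0.09)·(26) = 0.1310 - 2.3400 = -2.2090
[A] = e^(-2.2090) = 0.1098 M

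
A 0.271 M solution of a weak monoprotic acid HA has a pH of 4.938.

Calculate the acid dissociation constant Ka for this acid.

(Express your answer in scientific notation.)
K_a = 4.91e-10

[H⁺] = 10^(−pH) = 10^(−4.938) = 1.153e-05 M. For HA ⇌ H⁺ + A⁻, Ka = x²/(C − x) = (1.153e-05)²/(0.271 − 1.153e-05) = 4.91e-10.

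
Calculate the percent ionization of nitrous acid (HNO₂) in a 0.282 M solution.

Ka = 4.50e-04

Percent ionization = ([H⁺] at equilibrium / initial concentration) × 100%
Percent ionization = 3.92%

Let x = [H⁺]. Ka = x²/(C - x) ⇒ x² + (4.50e-04)x - (4.50e-04)(0.282) = 0. x = 1.1042e-02. Percent = (1.1042e-02/0.282) × 100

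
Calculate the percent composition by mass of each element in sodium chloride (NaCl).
Na: 39.34%, Cl: 60.66%

Molar mass of NaCl = 58.44 g/mol
% Na = (1 × 22.99) / 58.44 × 100% = 22.99 / 58.44 × 100% = 39.34%
% Cl = (1 × 35.45) / 58.44 × 100% = 35.45 / 58.44 × 100% = 60.66%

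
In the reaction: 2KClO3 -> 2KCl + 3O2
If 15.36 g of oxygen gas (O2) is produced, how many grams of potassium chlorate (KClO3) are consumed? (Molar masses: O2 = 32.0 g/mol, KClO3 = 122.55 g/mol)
Moles of O2 = 15.36 g ÷ 32.0 g/mol = 0.48 mol
Mole ratio: 2 mol KClO3 / 3 mol O2
Moles of KClO3 = 0.48 × (2/3) = 0.32 mol
Mass of KClO3 = 0.32 mol × 122.55 g/mol = 39.22 g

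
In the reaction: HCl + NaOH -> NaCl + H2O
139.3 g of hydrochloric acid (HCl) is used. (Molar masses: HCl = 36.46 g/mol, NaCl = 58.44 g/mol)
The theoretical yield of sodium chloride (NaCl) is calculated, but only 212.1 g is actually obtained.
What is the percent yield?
Moles of HCl = 139.3 g ÷ 36.46 g/mol = 3.82063 mol
Mole ratio: 1 mol NaCl / 1 mol HCl
Moles of NaCl = 3.82063 × (1/1) = 3.82063 mol
Theoretical yield = 3.82063 mol × 58.44 g/mol = 223.28 g
Actual yield = 212.1 g
Percent yield = (212.1 / 223.28) × 100% = 95.0%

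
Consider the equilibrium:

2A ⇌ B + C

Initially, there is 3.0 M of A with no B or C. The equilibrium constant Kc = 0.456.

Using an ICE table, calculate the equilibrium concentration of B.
[B] = 0.862 M

ICE: [A] = 3.0 − 2x, [B] = [C] = x.
Kc = x²/(3.0 − 2x)² = 0.456 ⇒ √Kc = x/(3.0 − 2x).
x = √0.456·3.0/(1 + 2√0.456) = 0.67528·3.0/2.3506 = 0.86185.
[B] = x = 0.862 M.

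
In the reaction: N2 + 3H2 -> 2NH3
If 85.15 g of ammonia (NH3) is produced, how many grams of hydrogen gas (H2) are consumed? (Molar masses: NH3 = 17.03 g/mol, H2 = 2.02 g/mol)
Moles of NH3 = 85.15 g ÷ 17.03 g/mol = 5 mol
Mole ratio: 3 mol H2 / 2 mol NH3
Moles of H2 = 5 × (3/2) = 7.5 mol
Mass of H2 = 7.5 mol × 2.02 g/mol = 15.15 g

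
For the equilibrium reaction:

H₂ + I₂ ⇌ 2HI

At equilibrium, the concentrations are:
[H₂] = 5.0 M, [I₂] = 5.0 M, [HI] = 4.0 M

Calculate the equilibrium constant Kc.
K_c = 0.6400

Kc = ([HI]^2) / ([H₂] × [I₂])
   = ((4.0)^2) / ((5.0)·(5.0))
   = 16 / 25 = 0.6400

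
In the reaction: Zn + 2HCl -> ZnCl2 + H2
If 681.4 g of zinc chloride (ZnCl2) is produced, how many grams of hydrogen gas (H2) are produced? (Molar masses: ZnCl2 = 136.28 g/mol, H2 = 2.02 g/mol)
Moles of ZnCl2 = 681.4 g ÷ 136.28 g/mol = 5 mol
Mole ratio: 1 mol H2 / 1 mol ZnCl2
Moles of H2 = 5 × (1/1) = 5 mol
Mass of H2 = 5 mol × 2.02 g/mol = 10.1 g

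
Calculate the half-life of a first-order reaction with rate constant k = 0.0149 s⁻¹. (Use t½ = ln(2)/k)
46.52 s

t½ = ln(2)/k = 0.6931/0.0149 = 46.52 s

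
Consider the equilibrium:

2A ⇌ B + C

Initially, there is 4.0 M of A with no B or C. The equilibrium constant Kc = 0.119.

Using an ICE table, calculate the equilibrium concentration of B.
[B] = 0.817 M

ICE: [A] = 4.0 − 2x, [B] = [C] = x.
Kc = x²/(4.0 − 2x)² = 0.119 ⇒ √Kc = x/(4.0 − 2x).
x = √0.119·4.0/(1 + 2√0.119) = 0.34496·4.0/1.6899 = 0.81652.
[B] = x = 0.817 M.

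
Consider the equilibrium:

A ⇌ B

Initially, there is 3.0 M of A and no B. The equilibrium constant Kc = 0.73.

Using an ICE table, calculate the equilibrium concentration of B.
[B] = 1.266 M

ICE: [A] = 3.0 − x, [B] = x.
Kc = x/(3.0 − x) = 0.73 ⇒ x = 0.73·3.0/(1 + 0.73) = 2.19/1.73 = 1.266.
[B] = x = 1.266 M.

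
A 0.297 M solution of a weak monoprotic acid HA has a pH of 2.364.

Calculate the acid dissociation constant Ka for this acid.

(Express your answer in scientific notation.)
K_a = 6.39e-05

[H⁺] = 10^(−pH) = 10^(−2.364) = 4.325e-03 M. For HA ⇌ H⁺ + A⁻, Ka = x²/(C − x) = (4.325e-03)²/(0.297 − 4.325e-03) = 6.39e-05.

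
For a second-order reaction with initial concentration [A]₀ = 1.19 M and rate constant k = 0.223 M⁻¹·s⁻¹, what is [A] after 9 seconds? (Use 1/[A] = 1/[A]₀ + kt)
0.3512 M

1/[A] = 1/[A]₀ + k·t = 1/1.19 + (0.223)·(9) = 0.8403 + 2.0070 = 2.8473
[A] = 1/2.8473 = 0.3512 M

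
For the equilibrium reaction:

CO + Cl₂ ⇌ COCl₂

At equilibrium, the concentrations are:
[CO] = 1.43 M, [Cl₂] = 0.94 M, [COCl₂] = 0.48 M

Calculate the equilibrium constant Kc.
K_c = 0.3571

Kc = ([COCl₂]) / ([CO] × [Cl₂])
   = ((0.48)) / ((1.43)·(0.94))
   = 0.48 / 1.3442 = 0.3571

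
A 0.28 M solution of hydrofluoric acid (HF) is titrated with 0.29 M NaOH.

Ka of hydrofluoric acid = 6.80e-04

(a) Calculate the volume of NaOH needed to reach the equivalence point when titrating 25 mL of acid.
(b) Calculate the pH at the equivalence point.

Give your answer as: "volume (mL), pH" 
V = 24.1 mL, pH = 8.16

(a) At equivalence: moles acid = moles base.
moles acid = 0.28 × 0.025 = 0.007 mol; V_NaOH = 0.007/0.29 = 0.02414 L = 24.1 mL.
(b) At equivalence, all acid → conjugate base A⁻ at [A⁻] = 0.007/0.04914 = 0.1425 M.
Kb = Kw/Ka = 1.0e-14/6.80e-04 = 1.471e-11; [OH⁻] = √(Kb·[A⁻]) = 1.447e-06; pOH = 5.84; pH = 14 − pOH = 8.16.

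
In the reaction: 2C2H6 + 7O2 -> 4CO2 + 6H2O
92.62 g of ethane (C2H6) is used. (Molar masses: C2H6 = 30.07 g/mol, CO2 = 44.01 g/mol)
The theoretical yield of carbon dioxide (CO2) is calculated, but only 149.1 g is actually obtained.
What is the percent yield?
Moles of C2H6 = 92.62 g ÷ 30.07 g/mol = 3.08015 mol
Mole ratio: 4 mol CO2 / 2 mol C2H6
Moles of CO2 = 3.08015 × (4/2) = 6.16029 mol
Theoretical yield = 6.16029 mol × 44.01 g/mol = 271.11 g
Actual yield = 149.1 g
Percent yield = (149.1 / 271.11) × 100% = 55.0%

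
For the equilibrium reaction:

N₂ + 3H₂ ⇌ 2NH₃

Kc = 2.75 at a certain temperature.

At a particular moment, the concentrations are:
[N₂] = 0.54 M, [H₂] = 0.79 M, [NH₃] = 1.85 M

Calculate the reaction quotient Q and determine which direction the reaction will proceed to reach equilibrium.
Q = 12.855, Q > K, reaction proceeds reverse (toward reactants)

Q = ([NH₃]^2) / ([N₂] × [H₂]^3)
  = ((1.85)^2) / ((0.54)·(0.79)^3) = 3.4225/0.26624 = 12.85
Since Q = 12.85 > Kc = 2.75, the reaction proceeds reverse (toward reactants) to reach equilibrium.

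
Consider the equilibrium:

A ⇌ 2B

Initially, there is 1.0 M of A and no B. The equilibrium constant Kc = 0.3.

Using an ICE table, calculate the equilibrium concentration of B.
[B] = 0.478 M

ICE: [A] = 1.0 − x, [B] = 2x.
Kc = (2x)²/(1.0 − x) = 0.3 ⇒ 4x² + 0.3x − 0.3 = 0.
x = (−0.3 + √(0.3² + 4·4·0.3))/(2·4) = (−0.3 + √4.89)/8 = 0.23892.
[B] = 2x = 0.478 M.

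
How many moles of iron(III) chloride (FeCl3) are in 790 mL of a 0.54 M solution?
Moles = Molarity × Volume (L)
Moles = 0.54 M × 0.79 L = 0.4266 mol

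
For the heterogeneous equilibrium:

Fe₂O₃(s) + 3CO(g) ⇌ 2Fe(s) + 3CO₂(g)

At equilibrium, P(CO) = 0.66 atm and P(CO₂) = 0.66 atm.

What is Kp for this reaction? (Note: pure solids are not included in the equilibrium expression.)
K_p = 1.000

Solids (Fe₂O₃, Fe) are excluded.
Kp = P(CO₂)³/P(CO)³ = (0.66)³/(0.66)³ = 0.2875/0.2875 = 1.000.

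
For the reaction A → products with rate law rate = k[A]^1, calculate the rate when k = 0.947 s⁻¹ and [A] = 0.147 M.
0.1392 M/s

rate = k·[A]^1 = 0.947·(0.147)^1 = 0.947·0.147 = 0.1392 M/s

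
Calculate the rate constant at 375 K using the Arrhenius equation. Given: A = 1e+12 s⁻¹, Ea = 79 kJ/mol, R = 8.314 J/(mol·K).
9.90e+00 s⁻¹

k = A·exp(-Ea/(R·T)) = 1e+12·exp(-79000/(8.314·375)) = 1e+12·exp(-25.3388) = 1e+12·9.8970e-12 = 9.90e+00 s⁻¹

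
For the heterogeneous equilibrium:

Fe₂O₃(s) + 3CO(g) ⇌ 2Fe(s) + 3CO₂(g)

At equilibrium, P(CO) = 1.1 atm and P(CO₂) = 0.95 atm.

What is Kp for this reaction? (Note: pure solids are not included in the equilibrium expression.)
K_p = 0.644

Solids (Fe₂O₃, Fe) are excluded.
Kp = P(CO₂)³/P(CO)³ = (0.95)³/(1.1)³ = 0.8574/1.331 = 0.644.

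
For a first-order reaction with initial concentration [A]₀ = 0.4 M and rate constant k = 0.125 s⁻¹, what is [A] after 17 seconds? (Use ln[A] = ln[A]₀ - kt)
0.0478 M

ln[A] = ln[A]₀ - k·t = ln(0.4) - (0.125)·(17) = -0.9163 - 2.1250 = -3.0413
[A] = e^(-3.0413) = 0.0478 M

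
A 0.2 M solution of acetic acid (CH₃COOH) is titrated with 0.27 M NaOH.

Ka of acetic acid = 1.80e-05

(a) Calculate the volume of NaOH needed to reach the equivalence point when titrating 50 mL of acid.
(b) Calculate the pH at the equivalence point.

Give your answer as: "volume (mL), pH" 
V = 37.0 mL, pH = 8.90

(a) At equivalence: moles acid = moles base.
moles acid = 0.2 × 0.05 = 0.01 mol; V_NaOH = 0.01/0.27 = 0.03704 L = 37.0 mL.
(b) At equivalence, all acid → conjugate base A⁻ at [A⁻] = 0.01/0.08704 = 0.1149 M.
Kb = Kw/Ka = 1.0e-14/1.80e-05 = 5.556e-10; [OH⁻] = √(Kb·[A⁻]) = 7.989e-06; pOH = 5.10; pH = 14 − pOH = 8.90.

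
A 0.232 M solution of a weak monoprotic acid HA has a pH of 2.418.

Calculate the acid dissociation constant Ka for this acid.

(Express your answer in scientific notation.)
K_a = 6.39e-05

[H⁺] = 10^(−pH) = 10^(−2.418) = 3.819e-03 M. For HA ⇌ H⁺ + A⁻, Ka = x²/(C − x) = (3.819e-03)²/(0.232 − 3.819e-03) = 6.39e-05.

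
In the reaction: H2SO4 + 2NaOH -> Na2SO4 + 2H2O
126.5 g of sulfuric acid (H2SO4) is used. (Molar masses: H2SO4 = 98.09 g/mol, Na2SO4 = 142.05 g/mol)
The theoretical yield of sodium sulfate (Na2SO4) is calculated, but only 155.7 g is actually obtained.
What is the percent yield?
Moles of H2SO4 = 126.5 g ÷ 98.09 g/mol = 1.28963 mol
Mole ratio: 1 mol Na2SO4 / 1 mol H2SO4
Moles of Na2SO4 = 1.28963 × (1/1) = 1.28963 mol
Theoretical yield = 1.28963 mol × 142.05 g/mol = 183.19 g
Actual yield = 155.7 g
Percent yield = (155.7 / 183.19) × 100% = 85.0%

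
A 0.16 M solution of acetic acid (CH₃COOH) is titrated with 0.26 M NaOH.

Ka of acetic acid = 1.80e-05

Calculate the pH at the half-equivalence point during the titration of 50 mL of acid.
pH = pKa = 4.74

At the half-equivalence point, [HA] = [A⁻], so by Henderson–Hasselbalch pH = pKa + log(1) = pKa.
pKa = −log(1.80e-05) = 4.74.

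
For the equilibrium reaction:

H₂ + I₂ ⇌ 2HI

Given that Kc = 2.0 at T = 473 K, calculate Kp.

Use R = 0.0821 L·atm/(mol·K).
K_p = 2.0000

Δn = (moles gaseous products) − (moles gaseous reactants) = 0
T = 473 K; RT = 0.0821 × 473 = 38.8333
Kp = Kc·(RT)^Δn = 2.0 × (38.8333)^0 = 2.0 × 1 = 2.0000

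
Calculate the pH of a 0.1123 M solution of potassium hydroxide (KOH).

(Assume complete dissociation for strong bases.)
pH = 13.05

[OH⁻] = 0.1123 M for strong base. pOH = -log[OH⁻] = 0.95, pH = 14 - pOH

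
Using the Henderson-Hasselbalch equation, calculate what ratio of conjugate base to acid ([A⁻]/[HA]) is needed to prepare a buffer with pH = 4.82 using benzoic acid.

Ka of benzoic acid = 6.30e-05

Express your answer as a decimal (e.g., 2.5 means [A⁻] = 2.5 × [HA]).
[A⁻]/[HA] = 4.162

pKa = −log(6.30e-05) = 4.2007. pH = pKa + log([A⁻]/[HA]). 4.82 = 4.2007 + log(ratio). log(ratio) = 4.82 − 4.2007 = 0.6193. ratio = 10^(0.6193) = 4.162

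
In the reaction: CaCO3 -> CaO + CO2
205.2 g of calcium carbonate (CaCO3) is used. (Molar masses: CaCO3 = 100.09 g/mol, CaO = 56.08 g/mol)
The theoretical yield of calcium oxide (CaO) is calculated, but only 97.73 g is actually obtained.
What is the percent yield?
Moles of CaCO3 = 205.2 g ÷ 100.09 g/mol = 2.05015 mol
Mole ratio: 1 mol CaO / 1 mol CaCO3
Moles of CaO = 2.05015 × (1/1) = 2.05015 mol
Theoretical yield = 2.05015 mol × 56.08 g/mol = 114.97 g
Actual yield = 97.73 g
Percent yield = (97.73 / 114.97) × 100% = 85.0%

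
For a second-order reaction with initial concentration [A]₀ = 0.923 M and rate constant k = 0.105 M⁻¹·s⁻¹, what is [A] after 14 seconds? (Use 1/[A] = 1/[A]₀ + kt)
0.3916 M

1/[A] = 1/[A]₀ + k·t = 1/0.923 + (0.105)·(14) = 1.0834 + 1.4700 = 2.5534
[A] = 1/2.5534 = 0.3916 M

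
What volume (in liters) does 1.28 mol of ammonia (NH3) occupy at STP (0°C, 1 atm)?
At STP, 1 mol of gas occupies 22.4 L
Volume = 1.28 mol × 22.4 L/mol = 28.67 L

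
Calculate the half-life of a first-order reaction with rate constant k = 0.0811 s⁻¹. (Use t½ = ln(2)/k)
8.55 s

t½ = ln(2)/k = 0.6931/0.0811 = 8.55 s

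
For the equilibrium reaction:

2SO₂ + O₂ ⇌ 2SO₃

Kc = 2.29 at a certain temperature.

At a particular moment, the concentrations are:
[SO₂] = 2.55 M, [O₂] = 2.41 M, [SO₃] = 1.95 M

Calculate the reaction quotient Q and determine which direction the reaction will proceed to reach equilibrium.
Q = 0.243, Q < K, reaction proceeds forward (toward products)

Q = ([SO₃]^2) / ([SO₂]^2 × [O₂])
  = ((1.95)^2) / ((2.55)^2·(2.41)) = 3.8025/15.671 = 0.2426
Since Q = 0.2426 < Kc = 2.29, the reaction proceeds forward (toward products) to reach equilibrium.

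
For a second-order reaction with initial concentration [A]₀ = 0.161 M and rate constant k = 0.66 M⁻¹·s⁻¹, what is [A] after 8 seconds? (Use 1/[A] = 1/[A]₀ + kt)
0.0870 M

1/[A] = 1/[A]₀ + k·t = 1/0.161 + (0.66)·(8) = 6.2112 + 5.2800 = 11.4912
[A] = 1/11.4912 = 0.0870 M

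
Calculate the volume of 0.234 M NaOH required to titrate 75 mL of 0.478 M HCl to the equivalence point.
V_{base} = 153.2 mL

At equivalence: moles acid = moles base.
moles HCl = 0.478 M × 0.075 L = 0.03585 mol
V_NaOH = 0.03585 mol ÷ 0.234 M = 0.1532 L = 153.2 mL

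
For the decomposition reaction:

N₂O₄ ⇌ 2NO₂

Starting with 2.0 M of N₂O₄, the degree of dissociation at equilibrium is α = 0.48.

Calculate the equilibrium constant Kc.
K_c = 3.5446

x = α·[A]₀ = 0.48 × 2.0 = 0.96 M dissociated.
At eq: [N₂O₄] = 2.0 − 0.96 = 1.04 M; [NO₂] = 2x = 1.92 M.
Kc = [NO₂]²/[N₂O₄] = (1.92)²/1.04 = 3.545.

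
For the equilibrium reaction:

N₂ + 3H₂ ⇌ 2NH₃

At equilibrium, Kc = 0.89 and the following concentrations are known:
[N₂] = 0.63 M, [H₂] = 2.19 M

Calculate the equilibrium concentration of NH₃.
[NH₃] = 2.4268 M

Kc = ([NH₃]^2) / ([N₂] × [H₂]^3) = 0.89
[NH₃]^2 = Kc · (reactant terms)/(other product terms) = 0.89 · 6.6172 / 1 = 5.8893
[NH₃] = (5.8893)^(1/2) = 2.4268 M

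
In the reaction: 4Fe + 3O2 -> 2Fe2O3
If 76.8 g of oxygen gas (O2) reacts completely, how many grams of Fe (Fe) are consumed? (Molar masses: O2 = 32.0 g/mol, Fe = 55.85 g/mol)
Moles of O2 = 76.8 g ÷ 32.0 g/mol = 2.4 mol
Mole ratio: 4 mol Fe / 3 mol O2
Moles of Fe = 2.4 × (4/3) = 3.2 mol
Mass of Fe = 3.2 mol × 55.85 g/mol = 178.7 g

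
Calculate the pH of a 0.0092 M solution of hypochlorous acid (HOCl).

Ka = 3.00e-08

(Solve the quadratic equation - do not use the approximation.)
pH = 4.78

x² + Ka×x - Ka×C = 0. Using quadratic formula: [H⁺] = 1.6598e-05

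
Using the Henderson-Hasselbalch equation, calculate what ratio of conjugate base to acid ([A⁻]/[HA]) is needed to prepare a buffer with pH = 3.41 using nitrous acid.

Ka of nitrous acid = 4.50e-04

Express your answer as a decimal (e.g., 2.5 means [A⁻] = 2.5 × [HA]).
[A⁻]/[HA] = 1.157

pKa = −log(4.50e-04) = 3.3468. pH = pKa + log([A⁻]/[HA]). 3.41 = 3.3468 + log(ratio). log(ratio) = 3.41 − 3.3468 = 0.0632. ratio = 10^(0.0632) = 1.157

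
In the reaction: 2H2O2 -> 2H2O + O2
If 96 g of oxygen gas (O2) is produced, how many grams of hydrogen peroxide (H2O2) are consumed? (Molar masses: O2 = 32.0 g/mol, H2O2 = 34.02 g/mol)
Moles of O2 = 96 g ÷ 32.0 g/mol = 3 mol
Mole ratio: 2 mol H2O2 / 1 mol O2
Moles of H2O2 = 3 × (2/1) = 6 mol
Mass of H2O2 = 6 mol × 34.02 g/mol = 204.1 g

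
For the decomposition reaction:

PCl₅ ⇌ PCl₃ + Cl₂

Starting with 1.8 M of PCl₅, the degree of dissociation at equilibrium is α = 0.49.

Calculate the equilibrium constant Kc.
K_c = 0.8474

x = α·[A]₀ = 0.49 × 1.8 = 0.882 M dissociated.
At eq: [PCl₅] = 1.8 − 0.882 = 0.918 M; [PCl₃] = [Cl₂] = x = 0.882 M.
Kc = [PCl₃][Cl₂]/[PCl₅] = (0.882)²/0.918 = 0.8474.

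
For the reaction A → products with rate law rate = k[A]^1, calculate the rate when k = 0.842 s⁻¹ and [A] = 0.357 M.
0.3006 M/s

rate = k·[A]^1 = 0.842·(0.357)^1 = 0.842·0.357 = 0.3006 M/s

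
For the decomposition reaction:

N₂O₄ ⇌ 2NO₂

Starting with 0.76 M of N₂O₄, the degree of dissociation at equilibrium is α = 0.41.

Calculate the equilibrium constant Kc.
K_c = 0.8661

x = α·[A]₀ = 0.41 × 0.76 = 0.3116 M dissociated.
At eq: [N₂O₄] = 0.76 − 0.3116 = 0.4484 M; [NO₂] = 2x = 0.6232 M.
Kc = [NO₂]²/[N₂O₄] = (0.6232)²/0.4484 = 0.8661.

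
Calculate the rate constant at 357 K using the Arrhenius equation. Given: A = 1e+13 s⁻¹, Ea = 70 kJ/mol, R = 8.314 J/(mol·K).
5.72e+02 s⁻¹

k = A·exp(-Ea/(R·T)) = 1e+13·exp(-70000/(8.314·357)) = 1e+13·exp(-23.5841) = 1e+13·5.7219e-11 = 5.72e+02 s⁻¹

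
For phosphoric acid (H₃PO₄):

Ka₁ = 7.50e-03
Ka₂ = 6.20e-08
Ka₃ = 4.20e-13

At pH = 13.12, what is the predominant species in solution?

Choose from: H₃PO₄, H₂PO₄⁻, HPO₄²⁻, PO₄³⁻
PO₄³⁻

pKa1 = 2.12, pKa2 = 7.21, pKa3 = 12.38. Each pKa is the crossover between adjacent species; pH = 13.12 lies in the region where PO₄³⁻ predominates.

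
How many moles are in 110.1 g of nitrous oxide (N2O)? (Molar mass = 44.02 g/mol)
Moles = 110.1 g ÷ 44.02 g/mol = 2.501 mol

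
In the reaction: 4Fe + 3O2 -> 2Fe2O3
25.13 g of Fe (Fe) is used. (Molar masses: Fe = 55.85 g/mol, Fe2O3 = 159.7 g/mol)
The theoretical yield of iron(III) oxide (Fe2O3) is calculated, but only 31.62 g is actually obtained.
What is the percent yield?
Moles of Fe = 25.13 g ÷ 55.85 g/mol = 0.449955 mol
Mole ratio: 2 mol Fe2O3 / 4 mol Fe
Moles of Fe2O3 = 0.449955 × (2/4) = 0.224978 mol
Theoretical yield = 0.224978 mol × 159.7 g/mol = 35.929 g
Actual yield = 31.62 g
Percent yield = (31.62 / 35.929) × 100% = 88.0%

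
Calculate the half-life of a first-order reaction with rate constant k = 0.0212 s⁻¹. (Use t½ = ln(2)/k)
32.70 s

t½ = ln(2)/k = 0.6931/0.0212 = 32.70 s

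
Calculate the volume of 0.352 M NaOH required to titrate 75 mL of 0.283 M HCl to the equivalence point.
V_{base} = 60.3 mL

At equivalence: moles acid = moles base.
moles HCl = 0.283 M × 0.075 L = 0.021225 mol
V_NaOH = 0.021225 mol ÷ 0.352 M = 0.0603 L = 60.3 mL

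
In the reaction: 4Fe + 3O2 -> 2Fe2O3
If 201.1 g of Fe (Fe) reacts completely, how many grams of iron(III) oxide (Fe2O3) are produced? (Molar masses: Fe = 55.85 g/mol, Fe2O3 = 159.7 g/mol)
Moles of Fe = 201.1 g ÷ 55.85 g/mol = 3.60072 mol
Mole ratio: 2 mol Fe2O3 / 4 mol Fe
Moles of Fe2O3 = 3.60072 × (2/4) = 1.80036 mol
Mass of Fe2O3 = 1.80036 mol × 159.7 g/mol = 287.5 g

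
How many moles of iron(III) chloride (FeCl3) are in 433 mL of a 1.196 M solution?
Moles = Molarity × Volume (L)
Moles = 1.196 M × 0.433 L = 0.5179 mol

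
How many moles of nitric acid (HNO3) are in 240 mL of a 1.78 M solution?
Moles = Molarity × Volume (L)
Moles = 1.78 M × 0.24 L = 0.4272 mol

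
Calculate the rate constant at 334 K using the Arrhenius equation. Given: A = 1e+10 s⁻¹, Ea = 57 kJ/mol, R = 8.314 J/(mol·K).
1.22e+01 s⁻¹

k = A·exp(-Ea/(R·T)) = 1e+10·exp(-57000/(8.314·334)) = 1e+10·exp(-20.5267) = 1e+10·1.2173e-09 = 1.22e+01 s⁻¹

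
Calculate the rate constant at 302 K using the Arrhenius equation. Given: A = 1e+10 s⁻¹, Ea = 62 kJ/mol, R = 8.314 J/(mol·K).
1.89e-01 s⁻¹

k = A·exp(-Ea/(R·T)) = 1e+10·exp(-62000/(8.314·302)) = 1e+10·exp(-24.6930) = 1e+10·1.8878e-11 = 1.89e-01 s⁻¹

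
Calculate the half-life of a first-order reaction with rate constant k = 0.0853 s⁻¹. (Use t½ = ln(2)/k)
8.13 s

t½ = ln(2)/k = 0.6931/0.0853 = 8.13 s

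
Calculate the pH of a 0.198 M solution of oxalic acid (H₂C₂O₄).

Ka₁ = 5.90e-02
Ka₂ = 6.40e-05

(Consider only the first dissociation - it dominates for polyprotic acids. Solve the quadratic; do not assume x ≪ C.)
pH = 1.08

x² + Ka₁·x − Ka₁·C = 0 with Ka₁ = 5.90e-02, C = 0.198.
x = (−Ka₁ + √(Ka₁² + 4·Ka₁·C))/2 = 8.2537e-02 M, so pH = 1.08.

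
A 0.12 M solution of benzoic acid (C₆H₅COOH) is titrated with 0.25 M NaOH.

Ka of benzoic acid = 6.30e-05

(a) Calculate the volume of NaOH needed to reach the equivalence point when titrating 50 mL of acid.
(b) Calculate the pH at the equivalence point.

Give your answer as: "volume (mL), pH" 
V = 24.0 mL, pH = 8.55

(a) At equivalence: moles acid = moles base.
moles acid = 0.12 × 0.05 = 0.006 mol; V_NaOH = 0.006/0.25 = 0.024 L = 24.0 mL.
(b) At equivalence, all acid → conjugate base A⁻ at [A⁻] = 0.006/0.074 = 0.08108 M.
Kb = Kw/Ka = 1.0e-14/6.30e-05 = 1.587e-10; [OH⁻] = √(Kb·[A⁻]) = 3.587e-06; pOH = 5.45; pH = 14 − pOH = 8.55.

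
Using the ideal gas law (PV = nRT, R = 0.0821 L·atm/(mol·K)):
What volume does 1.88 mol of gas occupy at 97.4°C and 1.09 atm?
T = 97.4°C + 273.15 = 370.55 K
V = nRT/P = (1.88 × 0.0821 × 370.55) / 1.09
V = 52.47 L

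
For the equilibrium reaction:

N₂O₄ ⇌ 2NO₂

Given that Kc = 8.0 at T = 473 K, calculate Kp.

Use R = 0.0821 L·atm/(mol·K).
K_p = 310.6664

Δn = (moles gaseous products) − (moles gaseous reactants) = 1
T = 473 K; RT = 0.0821 × 473 = 38.8333
Kp = Kc·(RT)^Δn = 8.0 × (38.8333)^1 = 8.0 × 38.8333 = 310.6664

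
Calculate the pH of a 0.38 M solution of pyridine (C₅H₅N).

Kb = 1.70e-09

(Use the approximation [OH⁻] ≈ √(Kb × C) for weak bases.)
pH = 9.41

[OH⁻] = √(Kb × C) = √(1.70e-09 × 0.38) = 2.5417e-05. pOH = 4.59, pH = 14 - pOH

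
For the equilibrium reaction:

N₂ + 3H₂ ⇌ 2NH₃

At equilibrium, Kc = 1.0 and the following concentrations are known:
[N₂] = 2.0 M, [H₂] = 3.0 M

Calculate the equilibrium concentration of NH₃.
[NH₃] = 7.3485 M

Kc = ([NH₃]^2) / ([N₂] × [H₂]^3) = 1.0
[NH₃]^2 = Kc · (reactant terms)/(other product terms) = 1.0 · 54 / 1 = 54
[NH₃] = (54)^(1/2) = 7.3485 M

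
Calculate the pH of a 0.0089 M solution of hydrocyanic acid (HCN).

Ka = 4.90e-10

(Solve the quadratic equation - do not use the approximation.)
pH = 5.68

x² + Ka×x - Ka×C = 0. Using quadratic formula: [H⁺] = 2.0881e-06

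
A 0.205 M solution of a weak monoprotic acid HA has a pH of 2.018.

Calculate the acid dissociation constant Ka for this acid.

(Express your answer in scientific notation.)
K_a = 4.71e-04

[H⁺] = 10^(−pH) = 10^(−2.018) = 9.594e-03 M. For HA ⇌ H⁺ + A⁻, Ka = x²/(C − x) = (9.594e-03)²/(0.205 − 9.594e-03) = 4.71e-04.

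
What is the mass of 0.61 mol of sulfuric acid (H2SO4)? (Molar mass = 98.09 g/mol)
Mass = 0.61 mol × 98.09 g/mol = 59.83 g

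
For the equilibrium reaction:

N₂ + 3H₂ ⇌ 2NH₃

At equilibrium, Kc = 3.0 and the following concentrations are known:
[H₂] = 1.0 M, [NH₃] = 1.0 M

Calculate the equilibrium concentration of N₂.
[N₂] = 0.3333 M

Kc = ([NH₃]^2) / ([N₂] × [H₂]^3) = 3.0
[N₂]^1 = (product terms)/(Kc · other reactant terms) = 1 / (3.0 · 1) = 0.33333
[N₂] = 0.3333 M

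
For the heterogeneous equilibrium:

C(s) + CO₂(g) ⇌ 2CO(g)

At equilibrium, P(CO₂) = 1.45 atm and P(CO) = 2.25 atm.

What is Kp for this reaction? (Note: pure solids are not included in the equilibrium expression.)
K_p = 3.491

Solid C is excluded.
Kp = P(CO)²/P(CO₂) = (2.25)²/1.45 = 5.062/1.45 = 3.491.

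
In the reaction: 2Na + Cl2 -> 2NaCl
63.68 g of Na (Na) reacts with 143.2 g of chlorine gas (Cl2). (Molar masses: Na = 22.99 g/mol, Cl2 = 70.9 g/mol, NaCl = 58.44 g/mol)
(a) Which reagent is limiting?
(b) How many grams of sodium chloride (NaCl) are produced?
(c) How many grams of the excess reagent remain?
(a) Na, (b) 161.9 g, (c) 45.01 g

Moles of Na = 63.68 g ÷ 22.99 g/mol = 2.7699 mol
Moles of Cl2 = 143.2 g ÷ 70.9 g/mol = 2.01975 mol
Moles ÷ coefficient: Na: 2.7699/2 = 1.385, Cl2: 2.01975/1 = 2.02
(a) Na has the smaller value, so Na is the limiting reagent.
(b) Moles of NaCl = 2.7699 mol Na × (2/2) = 2.7699 mol; mass = 2.7699 mol × 58.44 g/mol = 161.9 g
(c) Cl2 consumed = 2.7699 × (1/2) = 1.38495 mol; remaining = 2.01975 − 1.38495 = 0.634796 mol; mass = 0.634796 mol × 70.9 g/mol = 45.01 g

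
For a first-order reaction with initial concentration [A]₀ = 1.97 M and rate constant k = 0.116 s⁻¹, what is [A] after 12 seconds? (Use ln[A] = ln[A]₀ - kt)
0.4897 M

ln[A] = ln[A]₀ - k·t = ln(1.97) - (0.116)·(12) = 0.6780 - 1.3920 = -0.7140
[A] = e^(-0.7140) = 0.4897 M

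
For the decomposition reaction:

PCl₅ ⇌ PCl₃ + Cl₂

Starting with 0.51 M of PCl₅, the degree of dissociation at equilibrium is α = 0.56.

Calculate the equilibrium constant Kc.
K_c = 0.3635

x = α·[A]₀ = 0.56 × 0.51 = 0.2856 M dissociated.
At eq: [PCl₅] = 0.51 − 0.2856 = 0.2244 M; [PCl₃] = [Cl₂] = x = 0.2856 M.
Kc = [PCl₃][Cl₂]/[PCl₅] = (0.2856)²/0.2244 = 0.3635.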